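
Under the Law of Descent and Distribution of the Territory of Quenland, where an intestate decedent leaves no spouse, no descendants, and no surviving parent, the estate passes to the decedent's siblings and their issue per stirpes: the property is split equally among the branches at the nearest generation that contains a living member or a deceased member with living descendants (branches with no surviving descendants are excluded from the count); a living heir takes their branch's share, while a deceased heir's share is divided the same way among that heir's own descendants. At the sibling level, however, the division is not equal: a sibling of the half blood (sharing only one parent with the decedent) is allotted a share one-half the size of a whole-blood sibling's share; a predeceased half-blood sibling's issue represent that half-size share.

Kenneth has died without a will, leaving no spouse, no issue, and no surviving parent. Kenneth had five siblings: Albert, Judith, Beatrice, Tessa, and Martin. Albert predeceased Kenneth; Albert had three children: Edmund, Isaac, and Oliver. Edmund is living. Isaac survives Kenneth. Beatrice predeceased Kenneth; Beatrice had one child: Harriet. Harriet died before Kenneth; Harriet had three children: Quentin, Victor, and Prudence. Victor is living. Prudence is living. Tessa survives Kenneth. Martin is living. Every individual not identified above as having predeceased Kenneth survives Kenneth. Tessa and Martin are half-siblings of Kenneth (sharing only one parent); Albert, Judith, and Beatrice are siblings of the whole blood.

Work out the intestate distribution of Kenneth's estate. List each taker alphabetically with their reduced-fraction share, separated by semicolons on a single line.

Edmund 1/12; Isaac 1/12; Judith 1/4; Martin 1/8; Oliver 1/12; Prudence 1/12; Quentin 1/12; Tessa 1/8; Victor 1/12

No spouse, descendants, or parent survives, so the estate passes to Kenneth's siblings per stirpes.
Half-blood siblings count for one-half the weight of whole-blood siblings at the initial division.
Dividing 1 in proportion to weights (total weight 4): Albert (weight 1) → 1/4; Judith (weight 1) → 1/4; Beatrice (weight 1) → 1/4; Tessa (weight 1/2) → 1/8; Martin (weight 1/2) → 1/8.
Albert predeceased; the 1/4 allotted to Albert's branch passes to Albert's issue by representation.
The 1/4 is divided into 3 equal shares of 1/12 among Edmund, Isaac, Oliver.
Edmund is living and takes 1/12.
Isaac is living and takes 1/12.
Oliver is living and takes 1/12.
Judith is living and takes 1/4.
Beatrice predeceased; the 1/4 allotted to Beatrice's branch passes to Beatrice's issue by representation.
Harriet's line is the sole branch at this level, so the full 1/4 passes to Harriet's issue by representation.
The 1/4 is divided into 3 equal shares of 1/12 among Quentin, Victor, Prudence.
Quentin is living and takes 1/12.
Victor is living and takes 1/12.
Prudence is living and takes 1/12.
Tessa is living and takes 1/8.
Martin is living and takes 1/8.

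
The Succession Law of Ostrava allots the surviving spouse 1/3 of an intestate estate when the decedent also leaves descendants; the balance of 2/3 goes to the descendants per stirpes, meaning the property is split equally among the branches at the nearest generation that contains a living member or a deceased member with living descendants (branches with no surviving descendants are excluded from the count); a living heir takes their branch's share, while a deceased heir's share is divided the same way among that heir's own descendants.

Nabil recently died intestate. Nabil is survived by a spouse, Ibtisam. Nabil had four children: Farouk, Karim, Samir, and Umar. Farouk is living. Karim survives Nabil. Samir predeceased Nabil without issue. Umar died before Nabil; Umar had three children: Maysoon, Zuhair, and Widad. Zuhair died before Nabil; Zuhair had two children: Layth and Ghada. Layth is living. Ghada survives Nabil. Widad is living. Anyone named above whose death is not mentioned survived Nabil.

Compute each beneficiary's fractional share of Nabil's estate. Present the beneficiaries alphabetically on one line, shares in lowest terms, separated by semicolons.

Ibtisam, as surviving spouse, takes 1/3.
The remaining 2/3 passes to Nabil's descendants per stirpes.
Samir left no surviving issue, so that branch lapses and is disregarded.
The 2/3 is divided into 3 equal shares of 2/9 among Farouk, Karim, Umar.
Farouk is living and takes 2/9.
Karim is living and takes 2/9.
Umar predeceased; the 2/9 allotted to Umar's branch passes to Umar's issue by representation.
The 2/9 is divided into 3 equal shares of 2/27 among Maysoon, Zuhair, Widad.
Maysoon is living and takes 2/27.
Zuhair predeceased; the 2/27 allotted to Zuhair's branch passes to Zuhair's issue by representation.
The 2/27 is divided into 2 equal shares of 1/27 among Layth, Ghada.
Layth is living and takes 1/27.
Ghada is living and takes 1/27.
Widad is living and takes 2/27.

Farouk 2/9; Ghada 1/27; Ibtisam 1/3; Karim 2/9; Layth 1/27; Maysoon 2/27; Widad 2/27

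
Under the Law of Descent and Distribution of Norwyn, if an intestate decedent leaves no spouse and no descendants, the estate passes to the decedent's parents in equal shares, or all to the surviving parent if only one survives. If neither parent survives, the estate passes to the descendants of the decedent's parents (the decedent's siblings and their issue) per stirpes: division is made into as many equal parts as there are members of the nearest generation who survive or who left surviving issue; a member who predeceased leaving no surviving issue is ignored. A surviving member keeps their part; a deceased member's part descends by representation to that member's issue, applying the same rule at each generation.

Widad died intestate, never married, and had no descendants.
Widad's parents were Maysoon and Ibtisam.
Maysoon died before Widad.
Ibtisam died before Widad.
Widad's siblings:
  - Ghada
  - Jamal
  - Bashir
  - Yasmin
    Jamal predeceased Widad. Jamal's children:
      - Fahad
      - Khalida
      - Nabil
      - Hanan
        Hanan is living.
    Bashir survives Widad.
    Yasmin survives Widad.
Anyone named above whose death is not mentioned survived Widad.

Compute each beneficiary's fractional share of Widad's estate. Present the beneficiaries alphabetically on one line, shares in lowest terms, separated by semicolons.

Bashir 1/4; Fahad 1/16; Ghada 1/4; Hanan 1/16; Khalida 1/16; Nabil 1/16; Yasmin 1/4

Neither parent survives and there are no descendants, so the estate passes to Widad's siblings and their issue per stirpes.
The estate is divided into 4 equal shares of 1/4 among Ghada, Jamal, Bashir, Yasmin.
Ghada is living and takes 1/4.
Jamal predeceased; the 1/4 allotted to Jamal's branch passes to Jamal's issue by representation.
The 1/4 is divided into 4 equal shares of 1/16 among Fahad, Khalida, Nabil, Hanan.
Fahad is living and takes 1/16.
Khalida is living and takes 1/16.
Nabil is living and takes 1/16.
Hanan is living and takes 1/16.
Bashir is living and takes 1/4.
Yasmin is living and takes 1/4.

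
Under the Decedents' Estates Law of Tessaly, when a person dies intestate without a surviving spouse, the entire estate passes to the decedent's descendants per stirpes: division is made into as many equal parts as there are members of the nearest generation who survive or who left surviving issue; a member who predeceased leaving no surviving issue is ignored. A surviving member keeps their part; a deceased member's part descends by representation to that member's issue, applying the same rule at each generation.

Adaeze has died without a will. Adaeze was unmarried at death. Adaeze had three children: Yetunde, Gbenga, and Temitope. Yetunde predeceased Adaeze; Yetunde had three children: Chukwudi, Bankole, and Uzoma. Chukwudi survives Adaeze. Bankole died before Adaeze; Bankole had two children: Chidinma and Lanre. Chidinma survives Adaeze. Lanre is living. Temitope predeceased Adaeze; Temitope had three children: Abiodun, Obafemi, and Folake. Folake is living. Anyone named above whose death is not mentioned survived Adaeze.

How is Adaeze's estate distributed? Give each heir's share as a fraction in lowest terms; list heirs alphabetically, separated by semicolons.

There is no surviving spouse, so the entire estate passes to Adaeze's descendants per stirpes.
The estate is divided into 3 equal shares of 1/3 among Yetunde, Gbenga, Temitope.
Yetunde predeceased; the 1/3 allotted to Yetunde's branch passes to Yetunde's issue by representation.
The 1/3 is divided into 3 equal shares of 1/9 among Chukwudi, Bankole, Uzoma.
Chukwudi is living and takes 1/9.
Bankole predeceased; the 1/9 allotted to Bankole's branch passes to Bankole's issue by representation.
The 1/9 is divided into 2 equal shares of 1/18 among Chidinma, Lanre.
Chidinma is living and takes 1/18.
Lanre is living and takes 1/18.
Uzoma is living and takes 1/9.
Gbenga is living and takes 1/3.
Temitope predeceased; the 1/3 allotted to Temitope's branch passes to Temitope's issue by representation.
The 1/3 is divided into 3 equal shares of 1/9 among Abiodun, Obafemi, Folake.
Abiodun is living and takes 1/9.
Obafemi is living and takes 1/9.
Folake is living and takes 1/9.

Abiodun 1/9; Chidinma 1/18; Chukwudi 1/9; Folake 1/9; Gbenga 1/3; Lanre 1/18; Obafemi 1/9; Uzoma 1/9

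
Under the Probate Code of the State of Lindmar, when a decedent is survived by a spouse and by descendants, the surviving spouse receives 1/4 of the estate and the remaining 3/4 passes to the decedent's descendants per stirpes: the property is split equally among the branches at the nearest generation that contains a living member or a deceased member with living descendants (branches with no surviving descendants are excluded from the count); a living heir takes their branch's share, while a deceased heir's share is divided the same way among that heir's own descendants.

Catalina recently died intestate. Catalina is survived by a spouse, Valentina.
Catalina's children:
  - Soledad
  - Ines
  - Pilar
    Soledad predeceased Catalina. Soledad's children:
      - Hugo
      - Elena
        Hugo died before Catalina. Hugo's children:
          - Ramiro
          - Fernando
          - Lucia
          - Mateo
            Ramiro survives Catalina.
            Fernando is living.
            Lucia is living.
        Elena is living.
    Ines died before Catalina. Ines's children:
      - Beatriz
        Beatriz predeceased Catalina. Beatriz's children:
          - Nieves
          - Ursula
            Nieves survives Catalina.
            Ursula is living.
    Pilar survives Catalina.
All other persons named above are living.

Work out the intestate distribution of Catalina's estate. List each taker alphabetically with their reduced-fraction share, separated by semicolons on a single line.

Valentina, as surviving spouse, takes 1/4.
The remaining 3/4 passes to Catalina's descendants per stirpes.
The 3/4 is divided into 3 equal shares of 1/4 among Soledad, Ines, Pilar.
Soledad predeceased; the 1/4 allotted to Soledad's branch passes to Soledad's issue by representation.
The 1/4 is divided into 2 equal shares of 1/8 among Hugo, Elena.
Hugo predeceased; the 1/8 allotted to Hugo's branch passes to Hugo's issue by representation.
The 1/8 is divided into 4 equal shares of 1/32 among Ramiro, Fernando, Lucia, Mateo.
Ramiro is living and takes 1/32.
Fernando is living and takes 1/32.
Lucia is living and takes 1/32.
Mateo is living and takes 1/32.
Elena is living and takes 1/8.
Ines predeceased; the 1/4 allotted to Ines's branch passes to Ines's issue by representation.
Beatriz's line is the sole branch at this level, so the full 1/4 passes to Beatriz's issue by representation.
The 1/4 is divided into 2 equal shares of 1/8 among Nieves, Ursula.
Nieves is living and takes 1/8.
Ursula is living and takes 1/8.
Pilar is living and takes 1/4.

Elena 1/8; Fernando 1/32; Lucia 1/32; Mateo 1/32; Nieves 1/8; Pilar 1/4; Ramiro 1/32; Ursula 1/8; Valentina 1/4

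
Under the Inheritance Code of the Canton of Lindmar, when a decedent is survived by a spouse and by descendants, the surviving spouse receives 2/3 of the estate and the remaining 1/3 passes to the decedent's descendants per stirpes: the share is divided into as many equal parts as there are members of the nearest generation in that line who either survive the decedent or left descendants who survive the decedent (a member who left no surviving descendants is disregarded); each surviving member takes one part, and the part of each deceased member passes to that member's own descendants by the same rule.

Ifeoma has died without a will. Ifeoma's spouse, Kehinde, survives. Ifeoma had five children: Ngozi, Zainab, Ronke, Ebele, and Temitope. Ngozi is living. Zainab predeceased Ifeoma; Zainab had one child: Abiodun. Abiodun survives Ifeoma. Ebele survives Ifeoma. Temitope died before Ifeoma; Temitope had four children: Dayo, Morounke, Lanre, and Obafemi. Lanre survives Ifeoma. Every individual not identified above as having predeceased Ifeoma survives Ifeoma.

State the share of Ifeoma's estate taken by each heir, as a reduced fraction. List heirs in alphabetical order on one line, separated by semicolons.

Kehinde, as surviving spouse, takes 2/3.
The remaining 1/3 passes to Ifeoma's descendants per stirpes.
The 1/3 is divided into 5 equal shares of 1/15 among Ngozi, Zainab, Ronke, Ebele, Temitope.
Ngozi is living and takes 1/15.
Zainab predeceased; the 1/15 allotted to Zainab's branch passes to Zainab's issue by representation.
Abiodun is the sole taker at this level and receives the full 1/15.
Ronke is living and takes 1/15.
Ebele is living and takes 1/15.
Temitope predeceased; the 1/15 allotted to Temitope's branch passes to Temitope's issue by representation.
The 1/15 is divided into 4 equal shares of 1/60 among Dayo, Morounke, Lanre, Obafemi.
Dayo is living and takes 1/60.
Morounke is living and takes 1/60.
Lanre is living and takes 1/60.
Obafemi is living and takes 1/60.

Abiodun 1/15; Dayo 1/60; Ebele 1/15; Kehinde 2/3; Lanre 1/60; Morounke 1/60; Ngozi 1/15; Obafemi 1/60; Ronke 1/15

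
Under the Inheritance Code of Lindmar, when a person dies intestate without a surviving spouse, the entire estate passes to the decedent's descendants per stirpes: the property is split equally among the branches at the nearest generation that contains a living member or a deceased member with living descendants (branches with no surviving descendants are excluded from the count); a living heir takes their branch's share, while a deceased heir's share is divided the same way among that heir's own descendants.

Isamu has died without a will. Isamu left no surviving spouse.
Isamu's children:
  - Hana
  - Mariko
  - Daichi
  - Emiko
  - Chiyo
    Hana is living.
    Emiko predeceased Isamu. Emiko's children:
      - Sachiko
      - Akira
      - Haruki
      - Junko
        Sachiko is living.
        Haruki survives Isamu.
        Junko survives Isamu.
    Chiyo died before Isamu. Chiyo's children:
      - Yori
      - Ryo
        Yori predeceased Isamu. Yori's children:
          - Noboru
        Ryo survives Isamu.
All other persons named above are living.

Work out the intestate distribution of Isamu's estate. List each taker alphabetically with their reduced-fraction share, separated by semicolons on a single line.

Akira 1/20; Daichi 1/5; Hana 1/5; Haruki 1/20; Junko 1/20; Mariko 1/5; Noboru 1/10; Ryo 1/10; Sachiko 1/20

There is no surviving spouse, so the entire estate passes to Isamu's descendants per stirpes.
The estate is divided into 5 equal shares of 1/5 among Hana, Mariko, Daichi, Emiko, Chiyo.
Hana is living and takes 1/5.
Mariko is living and takes 1/5.
Daichi is living and takes 1/5.
Emiko predeceased; the 1/5 allotted to Emiko's branch passes to Emiko's issue by representation.
The 1/5 is divided into 4 equal shares of 1/20 among Sachiko, Akira, Haruki, Junko.
Sachiko is living and takes 1/20.
Akira is living and takes 1/20.
Haruki is living and takes 1/20.
Junko is living and takes 1/20.
Chiyo predeceased; the 1/5 allotted to Chiyo's branch passes to Chiyo's issue by representation.
The 1/5 is divided into 2 equal shares of 1/10 among Yori, Ryo.
Yori predeceased; the 1/10 allotted to Yori's branch passes to Yori's issue by representation.
Noboru is the sole taker at this level and receives the full 1/10.
Ryo is living and takes 1/10.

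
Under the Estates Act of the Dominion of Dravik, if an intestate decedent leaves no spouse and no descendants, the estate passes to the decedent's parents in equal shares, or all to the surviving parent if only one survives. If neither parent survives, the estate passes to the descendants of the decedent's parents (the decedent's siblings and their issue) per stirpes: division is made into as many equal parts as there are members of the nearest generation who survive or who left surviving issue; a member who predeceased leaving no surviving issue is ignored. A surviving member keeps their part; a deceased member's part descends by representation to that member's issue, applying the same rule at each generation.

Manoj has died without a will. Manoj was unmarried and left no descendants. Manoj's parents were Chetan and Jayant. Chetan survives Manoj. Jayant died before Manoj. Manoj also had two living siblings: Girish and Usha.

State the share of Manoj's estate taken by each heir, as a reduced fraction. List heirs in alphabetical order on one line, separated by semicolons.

Only one parent, Chetan, survives, so Chetan takes the entire estate. The siblings take nothing because a surviving parent has priority.

Chetan 1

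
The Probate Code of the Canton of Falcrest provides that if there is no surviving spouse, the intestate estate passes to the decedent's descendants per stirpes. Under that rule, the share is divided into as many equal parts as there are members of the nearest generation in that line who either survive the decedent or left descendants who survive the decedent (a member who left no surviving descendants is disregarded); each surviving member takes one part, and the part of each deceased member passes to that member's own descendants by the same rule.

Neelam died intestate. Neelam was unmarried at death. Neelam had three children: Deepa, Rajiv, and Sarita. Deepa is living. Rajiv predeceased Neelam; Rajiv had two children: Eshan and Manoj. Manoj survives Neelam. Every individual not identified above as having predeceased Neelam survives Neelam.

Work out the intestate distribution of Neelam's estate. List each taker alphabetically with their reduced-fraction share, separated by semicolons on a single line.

There is no surviving spouse, so the entire estate passes to Neelam's descendants per stirpes.
The estate is divided into 3 equal shares of 1/3 among Deepa, Rajiv, Sarita.
Deepa is living and takes 1/3.
Rajiv predeceased; the 1/3 allotted to Rajiv's branch passes to Rajiv's issue by representation.
The 1/3 is divided into 2 equal shares of 1/6 among Eshan, Manoj.
Eshan is living and takes 1/6.
Manoj is living and takes 1/6.
Sarita is living and takes 1/3.

Deepa 1/3; Eshan 1/6; Manoj 1/6; Sarita 1/3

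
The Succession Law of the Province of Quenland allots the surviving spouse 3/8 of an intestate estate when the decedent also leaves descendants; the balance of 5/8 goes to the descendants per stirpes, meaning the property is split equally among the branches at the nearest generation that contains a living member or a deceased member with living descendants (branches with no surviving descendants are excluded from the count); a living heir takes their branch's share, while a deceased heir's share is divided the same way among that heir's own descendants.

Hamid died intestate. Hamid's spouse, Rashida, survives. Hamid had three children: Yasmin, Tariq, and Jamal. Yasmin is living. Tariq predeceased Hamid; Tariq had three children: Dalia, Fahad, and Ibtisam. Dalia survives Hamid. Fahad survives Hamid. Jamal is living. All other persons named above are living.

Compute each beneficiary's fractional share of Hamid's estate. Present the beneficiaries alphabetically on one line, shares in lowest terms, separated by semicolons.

Rashida, as surviving spouse, takes 3/8.
The remaining 5/8 passes to Hamid's descendants per stirpes.
The 5/8 is divided into 3 equal shares of 5/24 among Yasmin, Tariq, Jamal.
Yasmin is living and takes 5/24.
Tariq predeceased; the 5/24 allotted to Tariq's branch passes to Tariq's issue by representation.
The 5/24 is divided into 3 equal shares of 5/72 among Dalia, Fahad, Ibtisam.
Dalia is living and takes 5/72.
Fahad is living and takes 5/72.
Ibtisam is living and takes 5/72.
Jamal is living and takes 5/24.

Dalia 5/72; Fahad 5/72; Ibtisam 5/72; Jamal 5/24; Rashida 3/8; Yasmin 5/24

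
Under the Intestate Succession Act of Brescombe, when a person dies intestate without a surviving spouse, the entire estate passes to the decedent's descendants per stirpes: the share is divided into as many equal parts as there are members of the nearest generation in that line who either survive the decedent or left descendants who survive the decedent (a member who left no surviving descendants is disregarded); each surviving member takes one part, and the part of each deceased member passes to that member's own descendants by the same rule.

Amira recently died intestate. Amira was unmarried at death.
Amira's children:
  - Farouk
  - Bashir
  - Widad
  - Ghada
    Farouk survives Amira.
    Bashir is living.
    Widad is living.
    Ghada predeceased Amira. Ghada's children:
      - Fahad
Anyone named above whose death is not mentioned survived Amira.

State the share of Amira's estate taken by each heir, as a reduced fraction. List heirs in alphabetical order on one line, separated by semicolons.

There is no surviving spouse, so the entire estate passes to Amira's descendants per stirpes.
The estate is divided into 4 equal shares of 1/4 among Farouk, Bashir, Widad, Ghada.
Farouk is living and takes 1/4.
Bashir is living and takes 1/4.
Widad is living and takes 1/4.
Ghada predeceased; the 1/4 allotted to Ghada's branch passes to Ghada's issue by representation.
Fahad is the sole taker at this level and receives the full 1/4.

Bashir 1/4; Fahad 1/4; Farouk 1/4; Widad 1/4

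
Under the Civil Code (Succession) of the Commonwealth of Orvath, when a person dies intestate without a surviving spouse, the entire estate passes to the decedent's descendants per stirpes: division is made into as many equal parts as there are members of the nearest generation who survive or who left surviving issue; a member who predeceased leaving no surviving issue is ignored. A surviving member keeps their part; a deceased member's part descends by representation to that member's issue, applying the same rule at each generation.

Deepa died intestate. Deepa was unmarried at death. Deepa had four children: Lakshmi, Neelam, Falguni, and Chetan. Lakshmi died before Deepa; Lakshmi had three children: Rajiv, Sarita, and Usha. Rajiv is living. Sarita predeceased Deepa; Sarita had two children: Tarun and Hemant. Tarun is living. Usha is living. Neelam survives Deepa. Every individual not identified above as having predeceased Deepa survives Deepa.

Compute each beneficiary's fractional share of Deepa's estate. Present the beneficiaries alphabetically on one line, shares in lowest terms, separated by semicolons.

Chetan 1/4; Falguni 1/4; Hemant 1/24; Neelam 1/4; Rajiv 1/12; Tarun 1/24; Usha 1/12

There is no surviving spouse, so the entire estate passes to Deepa's descendants per stirpes.
The estate is divided into 4 equal shares of 1/4 among Lakshmi, Neelam, Falguni, Chetan.
Lakshmi predeceased; the 1/4 allotted to Lakshmi's branch passes to Lakshmi's issue by representation.
The 1/4 is divided into 3 equal shares of 1/12 among Rajiv, Sarita, Usha.
Rajiv is living and takes 1/12.
Sarita predeceased; the 1/12 allotted to Sarita's branch passes to Sarita's issue by representation.
The 1/12 is divided into 2 equal shares of 1/24 among Tarun, Hemant.
Tarun is living and takes 1/24.
Hemant is living and takes 1/24.
Usha is living and takes 1/12.
Neelam is living and takes 1/4.
Falguni is living and takes 1/4.
Chetan is living and takes 1/4.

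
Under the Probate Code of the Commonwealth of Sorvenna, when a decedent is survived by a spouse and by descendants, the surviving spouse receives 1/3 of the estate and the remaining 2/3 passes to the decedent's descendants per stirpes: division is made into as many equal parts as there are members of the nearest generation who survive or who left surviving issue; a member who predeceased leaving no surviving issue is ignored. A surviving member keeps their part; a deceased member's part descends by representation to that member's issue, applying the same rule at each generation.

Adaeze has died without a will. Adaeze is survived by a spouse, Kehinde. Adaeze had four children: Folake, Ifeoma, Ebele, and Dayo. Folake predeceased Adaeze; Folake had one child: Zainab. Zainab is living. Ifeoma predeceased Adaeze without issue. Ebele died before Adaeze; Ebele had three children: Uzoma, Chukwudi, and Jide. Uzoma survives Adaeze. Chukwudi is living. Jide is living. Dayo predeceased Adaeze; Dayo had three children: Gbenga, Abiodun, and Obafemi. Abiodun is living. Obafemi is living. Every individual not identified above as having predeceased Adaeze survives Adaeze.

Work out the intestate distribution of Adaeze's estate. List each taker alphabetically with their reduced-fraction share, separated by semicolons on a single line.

Abiodun 2/27; Chukwudi 2/27; Gbenga 2/27; Jide 2/27; Kehinde 1/3; Obafemi 2/27; Uzoma 2/27; Zainab 2/9

Kehinde, as surviving spouse, takes 1/3.
The remaining 2/3 passes to Adaeze's descendants per stirpes.
Ifeoma left no surviving issue, so that branch lapses and is disregarded.
The 2/3 is divided into 3 equal shares of 2/9 among Folake, Ebele, Dayo.
Folake predeceased; the 2/9 allotted to Folake's branch passes to Folake's issue by representation.
Zainab is the sole taker at this level and receives the full 2/9.
Ebele predeceased; the 2/9 allotted to Ebele's branch passes to Ebele's issue by representation.
The 2/9 is divided into 3 equal shares of 2/27 among Uzoma, Chukwudi, Jide.
Uzoma is living and takes 2/27.
Chukwudi is living and takes 2/27.
Jide is living and takes 2/27.
Dayo predeceased; the 2/9 allotted to Dayo's branch passes to Dayo's issue by representation.
The 2/9 is divided into 3 equal shares of 2/27 among Gbenga, Abiodun, Obafemi.
Gbenga is living and takes 2/27.
Abiodun is living and takes 2/27.
Obafemi is living and takes 2/27.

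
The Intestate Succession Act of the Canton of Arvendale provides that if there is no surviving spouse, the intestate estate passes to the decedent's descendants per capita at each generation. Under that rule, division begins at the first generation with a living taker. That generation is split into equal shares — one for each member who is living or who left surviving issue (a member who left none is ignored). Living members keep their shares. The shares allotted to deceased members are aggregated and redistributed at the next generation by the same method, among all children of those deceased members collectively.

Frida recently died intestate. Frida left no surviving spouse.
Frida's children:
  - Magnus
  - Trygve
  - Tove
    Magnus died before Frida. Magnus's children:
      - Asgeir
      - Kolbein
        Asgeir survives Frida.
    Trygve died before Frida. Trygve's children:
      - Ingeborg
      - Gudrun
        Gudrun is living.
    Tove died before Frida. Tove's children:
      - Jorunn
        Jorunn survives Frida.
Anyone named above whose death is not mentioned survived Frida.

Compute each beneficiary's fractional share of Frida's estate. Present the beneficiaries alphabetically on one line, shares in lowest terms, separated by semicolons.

Asgeir 1/5; Gudrun 1/5; Ingeborg 1/5; Jorunn 1/5; Kolbein 1/5

There is no surviving spouse, so the entire estate passes to Frida's descendants per capita at each generation.
No one at generation 1 (Magnus, Trygve, Tove) is living; moving to the next generation.
At generation 2 (Asgeir, Kolbein, Ingeborg, Gudrun, Jorunn) there are 5 shares of (1)/5 = 1/5 each.
Living: Asgeir, Kolbein, Ingeborg, Gudrun, and Jorunn — each takes 1/5.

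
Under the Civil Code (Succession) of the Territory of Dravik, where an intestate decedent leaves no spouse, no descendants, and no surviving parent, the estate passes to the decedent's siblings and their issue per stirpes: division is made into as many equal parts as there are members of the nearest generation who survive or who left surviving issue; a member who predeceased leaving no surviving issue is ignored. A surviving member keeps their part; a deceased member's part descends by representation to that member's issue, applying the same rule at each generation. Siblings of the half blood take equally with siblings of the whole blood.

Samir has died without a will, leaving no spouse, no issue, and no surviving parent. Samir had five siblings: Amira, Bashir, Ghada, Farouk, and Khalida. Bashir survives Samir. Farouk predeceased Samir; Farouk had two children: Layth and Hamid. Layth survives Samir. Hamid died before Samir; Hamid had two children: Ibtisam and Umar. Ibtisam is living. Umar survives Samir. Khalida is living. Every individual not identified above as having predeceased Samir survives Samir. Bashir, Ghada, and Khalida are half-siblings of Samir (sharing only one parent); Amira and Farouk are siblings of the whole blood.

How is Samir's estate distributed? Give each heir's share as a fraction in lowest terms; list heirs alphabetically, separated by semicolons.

Amira 1/5; Bashir 1/5; Ghada 1/5; Ibtisam 1/20; Khalida 1/5; Layth 1/10; Umar 1/20

No spouse, descendants, or parent survives, so the estate passes to Samir's siblings per stirpes.
Half-blood and whole-blood siblings take equally under the stated rule.
The estate is divided into 5 equal shares of 1/5 among Amira, Bashir, Ghada, Farouk, Khalida.
Amira is living and takes 1/5.
Bashir is living and takes 1/5.
Ghada is living and takes 1/5.
Farouk predeceased; the 1/5 allotted to Farouk's branch passes to Farouk's issue by representation.
The 1/5 is divided into 2 equal shares of 1/10 among Layth, Hamid.
Layth is living and takes 1/10.
Hamid predeceased; the 1/10 allotted to Hamid's branch passes to Hamid's issue by representation.
The 1/10 is divided into 2 equal shares of 1/20 among Ibtisam, Umar.
Ibtisam is living and takes 1/20.
Umar is living and takes 1/20.
Khalida is living and takes 1/5.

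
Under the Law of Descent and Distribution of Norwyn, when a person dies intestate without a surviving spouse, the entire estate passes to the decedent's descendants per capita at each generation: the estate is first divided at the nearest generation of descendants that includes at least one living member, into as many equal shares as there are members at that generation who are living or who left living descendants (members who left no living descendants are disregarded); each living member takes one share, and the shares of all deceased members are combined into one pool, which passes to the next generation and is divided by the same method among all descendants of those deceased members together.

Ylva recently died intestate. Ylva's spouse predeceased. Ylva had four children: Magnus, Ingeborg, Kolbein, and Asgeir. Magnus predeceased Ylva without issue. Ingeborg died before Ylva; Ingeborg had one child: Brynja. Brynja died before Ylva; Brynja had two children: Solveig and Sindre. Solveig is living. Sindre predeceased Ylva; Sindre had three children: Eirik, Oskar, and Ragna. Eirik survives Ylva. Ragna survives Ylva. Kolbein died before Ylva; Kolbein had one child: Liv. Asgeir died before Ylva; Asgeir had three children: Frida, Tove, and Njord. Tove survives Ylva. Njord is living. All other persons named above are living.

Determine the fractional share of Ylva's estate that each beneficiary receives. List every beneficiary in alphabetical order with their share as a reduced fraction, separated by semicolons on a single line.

Eirik 1/30; Frida 1/5; Liv 1/5; Njord 1/5; Oskar 1/30; Ragna 1/30; Solveig 1/10; Tove 1/5

There is no surviving spouse, so the entire estate passes to Ylva's descendants per capita at each generation.
No one at generation 1 (Ingeborg, Kolbein, Asgeir) is living; moving to the next generation.
At generation 2 (Brynja, Liv, Frida, Tove, Njord) there are 5 shares of (1)/5 = 1/5 each.
Living: Liv, Frida, Tove, and Njord — each takes 1/5.
Deceased: Brynja. That 1/5 share is carried to generation 3.
At generation 3 (Solveig, Sindre) there are 2 shares of (1/5)/2 = 1/10 each.
Living: Solveig — each takes 1/10.
Deceased: Sindre. That 1/10 share is carried to generation 4.
At generation 4 (Eirik, Oskar, Ragna) there are 3 shares of (1/10)/3 = 1/30 each.
Living: Eirik, Oskar, and Ragna — each takes 1/30.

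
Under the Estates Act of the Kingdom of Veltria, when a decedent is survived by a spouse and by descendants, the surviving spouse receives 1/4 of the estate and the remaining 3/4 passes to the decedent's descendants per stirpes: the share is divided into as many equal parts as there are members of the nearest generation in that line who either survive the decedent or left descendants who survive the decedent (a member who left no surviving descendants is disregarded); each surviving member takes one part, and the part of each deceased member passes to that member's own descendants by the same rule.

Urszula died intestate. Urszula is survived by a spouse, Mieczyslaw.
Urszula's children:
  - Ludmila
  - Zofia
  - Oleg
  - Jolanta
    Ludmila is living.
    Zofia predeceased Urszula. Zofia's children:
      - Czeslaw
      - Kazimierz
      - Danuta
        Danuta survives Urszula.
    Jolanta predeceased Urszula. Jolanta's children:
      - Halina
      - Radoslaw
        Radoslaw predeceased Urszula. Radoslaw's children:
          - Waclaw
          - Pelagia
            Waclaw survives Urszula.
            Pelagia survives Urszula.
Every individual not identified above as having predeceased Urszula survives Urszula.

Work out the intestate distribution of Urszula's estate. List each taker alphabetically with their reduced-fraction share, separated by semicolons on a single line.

Mieczyslaw, as surviving spouse, takes 1/4.
The remaining 3/4 passes to Urszula's descendants per stirpes.
The 3/4 is divided into 4 equal shares of 3/16 among Ludmila, Zofia, Oleg, Jolanta.
Ludmila is living and takes 3/16.
Zofia predeceased; the 3/16 allotted to Zofia's branch passes to Zofia's issue by representation.
The 3/16 is divided into 3 equal shares of 1/16 among Czeslaw, Kazimierz, Danuta.
Czeslaw is living and takes 1/16.
Kazimierz is living and takes 1/16.
Danuta is living and takes 1/16.
Oleg is living and takes 3/16.
Jolanta predeceased; the 3/16 allotted to Jolanta's branch passes to Jolanta's issue by representation.
The 3/16 is divided into 2 equal shares of 3/32 among Halina, Radoslaw.
Halina is living and takes 3/32.
Radoslaw predeceased; the 3/32 allotted to Radoslaw's branch passes to Radoslaw's issue by representation.
The 3/32 is divided into 2 equal shares of 3/64 among Waclaw, Pelagia.
Waclaw is living and takes 3/64.
Pelagia is living and takes 3/64.

Czeslaw 1/16; Danuta 1/16; Halina 3/32; Kazimierz 1/16; Ludmila 3/16; Mieczyslaw 1/4; Oleg 3/16; Pelagia 3/64; Waclaw 3/64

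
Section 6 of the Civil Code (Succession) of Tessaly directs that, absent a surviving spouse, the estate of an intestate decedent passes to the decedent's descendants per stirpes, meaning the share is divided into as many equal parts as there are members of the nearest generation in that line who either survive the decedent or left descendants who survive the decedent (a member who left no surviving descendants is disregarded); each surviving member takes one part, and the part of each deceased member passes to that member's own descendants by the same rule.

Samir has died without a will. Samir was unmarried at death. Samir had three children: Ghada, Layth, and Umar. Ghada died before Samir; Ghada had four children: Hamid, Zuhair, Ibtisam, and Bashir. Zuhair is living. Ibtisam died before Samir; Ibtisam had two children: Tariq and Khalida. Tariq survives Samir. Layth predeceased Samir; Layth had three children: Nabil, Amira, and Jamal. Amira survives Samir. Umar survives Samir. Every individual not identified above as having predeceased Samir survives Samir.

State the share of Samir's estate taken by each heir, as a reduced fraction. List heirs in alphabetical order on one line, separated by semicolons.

Amira 1/9; Bashir 1/12; Hamid 1/12; Jamal 1/9; Khalida 1/24; Nabil 1/9; Tariq 1/24; Umar 1/3; Zuhair 1/12

There is no surviving spouse, so the entire estate passes to Samir's descendants per stirpes.
The estate is divided into 3 equal shares of 1/3 among Ghada, Layth, Umar.
Ghada predeceased; the 1/3 allotted to Ghada's branch passes to Ghada's issue by representation.
The 1/3 is divided into 4 equal shares of 1/12 among Hamid, Zuhair, Ibtisam, Bashir.
Hamid is living and takes 1/12.
Zuhair is living and takes 1/12.
Ibtisam predeceased; the 1/12 allotted to Ibtisam's branch passes to Ibtisam's issue by representation.
The 1/12 is divided into 2 equal shares of 1/24 among Tariq, Khalida.
Tariq is living and takes 1/24.
Khalida is living and takes 1/24.
Bashir is living and takes 1/12.
Layth predeceased; the 1/3 allotted to Layth's branch passes to Layth's issue by representation.
The 1/3 is divided into 3 equal shares of 1/9 among Nabil, Amira, Jamal.
Nabil is living and takes 1/9.
Amira is living and takes 1/9.
Jamal is living and takes 1/9.
Umar is living and takes 1/3.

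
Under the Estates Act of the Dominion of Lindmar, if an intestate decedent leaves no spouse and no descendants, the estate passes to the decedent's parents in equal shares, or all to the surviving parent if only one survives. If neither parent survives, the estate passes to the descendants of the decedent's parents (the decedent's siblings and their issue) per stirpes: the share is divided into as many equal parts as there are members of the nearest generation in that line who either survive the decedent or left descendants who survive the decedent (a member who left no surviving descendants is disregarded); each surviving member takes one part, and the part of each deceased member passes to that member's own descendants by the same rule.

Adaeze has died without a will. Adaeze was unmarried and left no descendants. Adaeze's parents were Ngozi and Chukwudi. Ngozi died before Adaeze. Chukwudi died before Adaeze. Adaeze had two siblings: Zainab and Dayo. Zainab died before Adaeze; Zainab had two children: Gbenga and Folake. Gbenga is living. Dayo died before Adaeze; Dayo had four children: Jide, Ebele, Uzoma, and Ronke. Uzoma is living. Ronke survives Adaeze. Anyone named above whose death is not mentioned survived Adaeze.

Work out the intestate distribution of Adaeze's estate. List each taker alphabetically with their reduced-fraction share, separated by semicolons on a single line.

Neither parent survives and there are no descendants, so the estate passes to Adaeze's siblings and their issue per stirpes.
The estate is divided into 2 equal shares of 1/2 among Zainab, Dayo.
Zainab predeceased; the 1/2 allotted to Zainab's branch passes to Zainab's issue by representation.
The 1/2 is divided into 2 equal shares of 1/4 among Gbenga, Folake.
Gbenga is living and takes 1/4.
Folake is living and takes 1/4.
Dayo predeceased; the 1/2 allotted to Dayo's branch passes to Dayo's issue by representation.
The 1/2 is divided into 4 equal shares of 1/8 among Jide, Ebele, Uzoma, Ronke.
Jide is living and takes 1/8.
Ebele is living and takes 1/8.
Uzoma is living and takes 1/8.
Ronke is living and takes 1/8.

Ebele 1/8; Folake 1/4; Gbenga 1/4; Jide 1/8; Ronke 1/8; Uzoma 1/8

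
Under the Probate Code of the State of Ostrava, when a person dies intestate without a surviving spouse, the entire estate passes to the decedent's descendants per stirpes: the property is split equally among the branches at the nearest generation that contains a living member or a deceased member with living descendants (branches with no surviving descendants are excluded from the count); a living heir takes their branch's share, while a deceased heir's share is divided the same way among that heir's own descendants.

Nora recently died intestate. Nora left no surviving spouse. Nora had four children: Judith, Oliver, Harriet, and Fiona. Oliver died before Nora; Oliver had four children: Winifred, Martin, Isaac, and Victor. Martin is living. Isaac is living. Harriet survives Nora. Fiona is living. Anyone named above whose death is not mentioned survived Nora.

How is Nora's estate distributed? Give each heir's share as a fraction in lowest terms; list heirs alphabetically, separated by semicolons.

There is no surviving spouse, so the entire estate passes to Nora's descendants per stirpes.
The estate is divided into 4 equal shares of 1/4 among Judith, Oliver, Harriet, Fiona.
Judith is living and takes 1/4.
Oliver predeceased; the 1/4 allotted to Oliver's branch passes to Oliver's issue by representation.
The 1/4 is divided into 4 equal shares of 1/16 among Winifred, Martin, Isaac, Victor.
Winifred is living and takes 1/16.
Martin is living and takes 1/16.
Isaac is living and takes 1/16.
Victor is living and takes 1/16.
Harriet is living and takes 1/4.
Fiona is living and takes 1/4.

Fiona 1/4; Harriet 1/4; Isaac 1/16; Judith 1/4; Martin 1/16; Victor 1/16; Winifred 1/16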